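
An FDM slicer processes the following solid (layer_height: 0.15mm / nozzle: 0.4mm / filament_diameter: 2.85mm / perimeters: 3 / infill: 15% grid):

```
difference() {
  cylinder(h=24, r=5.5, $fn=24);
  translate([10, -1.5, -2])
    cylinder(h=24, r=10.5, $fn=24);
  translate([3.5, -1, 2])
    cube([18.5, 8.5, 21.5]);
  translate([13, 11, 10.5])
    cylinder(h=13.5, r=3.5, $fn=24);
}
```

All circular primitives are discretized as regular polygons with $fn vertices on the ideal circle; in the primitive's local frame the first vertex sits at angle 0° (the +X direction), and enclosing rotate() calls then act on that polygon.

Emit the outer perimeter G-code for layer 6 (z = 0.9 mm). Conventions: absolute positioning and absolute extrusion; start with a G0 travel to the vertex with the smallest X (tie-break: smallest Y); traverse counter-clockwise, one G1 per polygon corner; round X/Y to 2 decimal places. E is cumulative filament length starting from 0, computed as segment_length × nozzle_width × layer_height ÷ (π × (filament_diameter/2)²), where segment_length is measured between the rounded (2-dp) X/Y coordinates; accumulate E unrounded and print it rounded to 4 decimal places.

At z = 0.9 mm: the r=5.5 cylinder contributes a regular 24-gon of circumradius 5.5; the r=10.5 cylinder at (10, -1.5) gives a regular 24-gon of circumradius 10.5 (constant along its height); the cube at (3.5, -1) does not reach this height (z outside [2, 23.5]); the cylinder at (13, 11) does not reach this height (z outside [10.5, 24]); Taking the first minus the rest: starting from the r=5.5 cylinder, the r=10.5 cylinder at (10, -1.5) partially overlaps it — only the 45.19 mm² overlap (of its 342.42 mm²) is removed, clipping the outline — 1 connected region. The outline is a single polygon with 20 vertices. Extrusion per mm of travel: 0.4 × 0.15 / (π × 1.425²) = 0.009405. Accumulating E over each segment gives final E = 0.2901.

G0 X-5.50 Y0.00 Z0.90
G1 X-5.31 Y-1.42 E0.0135
G1 X-4.76 Y-2.75 E0.0270
G1 X-3.89 Y-3.89 E0.0405
G1 X-2.75 Y-4.76 E0.0540
G1 X-1.42 Y-5.31 E0.0675
G1 X0.00 Y-5.50 E0.0810
G1 X0.37 Y-5.45 E0.0845
G1 X-0.14 Y-4.22 E0.0970
G1 X-0.50 Y-1.50 E0.1228
G1 X-0.14 Y1.22 E0.1486
G1 X0.91 Y3.75 E0.1744
G1 X1.94 Y5.10 E0.1904
G1 X1.42 Y5.31 E0.1957
G1 X0.00 Y5.50 E0.2091
G1 X-1.42 Y5.31 E0.2226
G1 X-2.75 Y4.76 E0.2361
G1 X-3.89 Y3.89 E0.2496
G1 X-4.76 Y2.75 E0.2631
G1 X-5.31 Y1.42 E0.2766
G1 X-5.50 Y0.00 E0.2901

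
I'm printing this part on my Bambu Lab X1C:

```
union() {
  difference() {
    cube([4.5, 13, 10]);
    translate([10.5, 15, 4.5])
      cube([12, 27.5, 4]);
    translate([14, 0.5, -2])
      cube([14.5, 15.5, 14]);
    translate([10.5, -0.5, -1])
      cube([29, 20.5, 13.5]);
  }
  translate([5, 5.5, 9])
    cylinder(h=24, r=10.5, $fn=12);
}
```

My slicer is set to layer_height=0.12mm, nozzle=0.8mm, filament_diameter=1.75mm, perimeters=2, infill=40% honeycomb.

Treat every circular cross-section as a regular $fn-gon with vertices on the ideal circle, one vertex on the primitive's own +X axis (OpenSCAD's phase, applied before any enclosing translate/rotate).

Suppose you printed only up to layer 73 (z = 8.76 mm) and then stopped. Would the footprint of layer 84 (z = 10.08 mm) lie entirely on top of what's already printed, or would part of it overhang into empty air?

part overhangs

Compare the two slices. At z = 8.76: the cube is present — its section is the full 4.5×13 rectangle (area 58.50 mm²); the cube at (10.5, 15) is not intersected at this z (z outside [4.5, 8.5]); the cube at (14, 0.5) is present — its section is the full 14.5×15.5 rectangle (area 224.75 mm²); the cube at (10.5, -0.5) (footprint 29×20.5) is included at this height (area 594.50 mm²); Subtracting the remaining from the first: starting from the 4.5×13 cube (58.50 mm²), the 14.5×15.5 cube at (14, 0.5) misses the remaining region (no effect); the 29×20.5 cube at (10.5, -0.5) misses the remaining region (no effect) — area = 58.50 mm²; the cylinder at (5, 5.5) is not intersected at this z (z outside [9, 33]); Taking the union: only that combined region is present, so the union is just that shape — area = 58.50 mm². At z = 10.08: the cube is not intersected at this z (z outside [0, 10]); the cube at (10.5, 15) does not reach this height (z outside [4.5, 8.5]); the 14.5×15.5 cube at (14, 0.5) contributes its full rectangle (area 224.75 mm²); the cube at (10.5, -0.5) is present — its section is the full 29×20.5 rectangle (area 594.50 mm²); Taking the first minus the rest: the first operand is absent here, so nothing remains; the r=10.5 cylinder at (5, 5.5) gives a regular 12-gon of circumradius 10.5 (constant along its height) (area = (12/2)·10.500²·sin(360°/12) = 330.75 mm²); Taking the union: only the r=10.5 cylinder at (5, 5.5) is present, so the union is just that shape — area = 330.75 mm². Checking containment: at z = 10.08 the cross-section extends beyond the z = 8.76 cross-section by about 272.25 mm².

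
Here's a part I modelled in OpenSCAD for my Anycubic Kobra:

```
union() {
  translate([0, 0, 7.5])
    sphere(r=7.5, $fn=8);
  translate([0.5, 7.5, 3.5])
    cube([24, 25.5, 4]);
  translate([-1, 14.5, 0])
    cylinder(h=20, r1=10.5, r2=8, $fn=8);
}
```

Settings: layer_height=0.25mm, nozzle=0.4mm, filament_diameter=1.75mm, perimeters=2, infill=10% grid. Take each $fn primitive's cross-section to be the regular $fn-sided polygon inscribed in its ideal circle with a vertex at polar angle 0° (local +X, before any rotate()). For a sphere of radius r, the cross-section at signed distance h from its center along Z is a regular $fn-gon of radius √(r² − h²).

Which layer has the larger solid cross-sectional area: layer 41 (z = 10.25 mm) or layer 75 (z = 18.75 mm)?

Layer 41 (z = 10.25): the sphere: section is a regular 8-gon, circumradius = √(r²−h²) = √(7.5²−2.75²) = 6.978 (area = (8/2)·6.978²·sin(360°/8) = 137.71 mm²); the cube at (0.5, 7.5) is not intersected at this z (z outside [3.5, 7.5]); the cone at (-1, 14.5): at t=0.512 of its height the radius interpolates to r₁+(r₂−r₁)t = 9.219, giving a regular 8-gon of that circumradius (area = (8/2)·9.219²·sin(360°/8) = 240.37 mm²); Combining (union): the regions partially overlap — summed areas 378.08 mm² minus the doubly-counted overlap 3.27 mm² gives 374.82 mm² — area = 374.82 mm². So its area = 374.82 mm². Layer 75 (z = 18.75): the sphere is not intersected at this z (|z−center|=11.250 > r=7.5); the cube at (0.5, 7.5) is absent (z outside [3.5, 7.5]); the cone at (-1, 14.5) (r1=10.5→r2=8) has section circumradius 8.156 here — a regular 8-gon (area = (8/2)·8.156²·sin(360°/8) = 188.16 mm²); Merging all regions: only the cone at (-1, 14.5) is present, so the union is just that shape — area = 188.16 mm². So its area = 188.16 mm². Layer 41 is larger (374.82 vs 188.16 mm²).

layer 41 (z = 10.25 mm)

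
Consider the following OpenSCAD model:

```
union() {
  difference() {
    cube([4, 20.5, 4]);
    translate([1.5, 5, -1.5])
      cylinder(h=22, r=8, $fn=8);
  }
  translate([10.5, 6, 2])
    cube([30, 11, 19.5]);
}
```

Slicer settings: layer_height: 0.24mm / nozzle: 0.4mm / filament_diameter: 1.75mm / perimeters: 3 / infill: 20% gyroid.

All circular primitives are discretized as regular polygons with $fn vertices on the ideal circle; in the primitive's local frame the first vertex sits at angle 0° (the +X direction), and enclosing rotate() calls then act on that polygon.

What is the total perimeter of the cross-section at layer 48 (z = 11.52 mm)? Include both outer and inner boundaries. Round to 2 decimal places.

82.00 mm

At z = 11.52 mm: the cube is not intersected at this z (z outside [0, 4]); the r=8 cylinder at (1.5, 5) contributes a regular 8-gon of circumradius 8 (perimeter = 2·8·8.000·sin(180°/8) = 48.98 mm); Taking the first minus the rest: the first operand is absent here, so nothing remains; the cube at (10.5, 6) (footprint 30×11) is included at this height (perimeter 82.00 mm); Taking the union: only the 30×11 cube at (10.5, 6) is present, so the union is just that shape — boundary = 82.00 mm. Overall, the cross-section is a single solid region. Total boundary length (outer) = 82.00 mm.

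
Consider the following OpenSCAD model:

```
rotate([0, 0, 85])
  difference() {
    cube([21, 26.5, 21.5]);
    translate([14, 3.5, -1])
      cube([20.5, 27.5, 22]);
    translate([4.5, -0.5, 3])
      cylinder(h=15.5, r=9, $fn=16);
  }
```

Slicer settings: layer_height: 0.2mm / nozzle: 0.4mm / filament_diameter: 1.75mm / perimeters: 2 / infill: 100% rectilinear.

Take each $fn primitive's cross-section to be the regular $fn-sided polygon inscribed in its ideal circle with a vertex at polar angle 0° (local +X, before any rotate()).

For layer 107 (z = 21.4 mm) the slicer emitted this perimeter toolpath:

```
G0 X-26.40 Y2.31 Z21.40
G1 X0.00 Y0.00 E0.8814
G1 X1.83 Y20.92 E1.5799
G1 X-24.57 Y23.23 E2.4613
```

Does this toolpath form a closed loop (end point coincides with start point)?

no

Start point (G0): (-26.40, 2.31). End point (last G1): the path does not return to the start — open.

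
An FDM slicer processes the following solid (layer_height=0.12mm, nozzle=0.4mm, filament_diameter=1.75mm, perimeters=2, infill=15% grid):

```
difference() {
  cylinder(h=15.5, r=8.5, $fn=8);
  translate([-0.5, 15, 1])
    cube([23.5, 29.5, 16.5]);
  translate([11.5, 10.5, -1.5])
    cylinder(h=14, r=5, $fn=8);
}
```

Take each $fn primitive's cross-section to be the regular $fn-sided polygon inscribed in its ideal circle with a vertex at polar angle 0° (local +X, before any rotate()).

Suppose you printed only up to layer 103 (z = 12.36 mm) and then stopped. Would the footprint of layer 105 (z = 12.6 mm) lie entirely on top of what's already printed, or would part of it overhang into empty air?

Compare the two slices. At z = 12.36: the r=8.5 cylinder contributes a regular 8-gon of circumradius 8.5 (area = (8/2)·8.500²·sin(360°/8) = 204.35 mm²); the cube at (-0.5, 15) (footprint 23.5×29.5) is included at this height (area 693.25 mm²); the r=5 cylinder at (11.5, 10.5) contributes a regular 8-gon of circumradius 5 (area = (8/2)·5.000²·sin(360°/8) = 70.71 mm²); Subtracting the remaining from the first: starting from the r=8.5 cylinder (204.35 mm²), the 23.5×29.5 cube at (-0.5, 15) misses the remaining region (no effect); the r=5 cylinder at (11.5, 10.5) misses the remaining region (no effect) — area = 204.35 mm². At z = 12.6: the cylinder: section is a regular 8-gon, circumradius r=8.5 (area = (8/2)·8.500²·sin(360°/8) = 204.35 mm²); the cube at (-0.5, 15) (footprint 23.5×29.5) is included at this height (area 693.25 mm²); the cylinder at (11.5, 10.5) is absent (z outside [-1.5, 12.5]); After the difference (first − rest): starting from the r=8.5 cylinder (204.35 mm²), the 23.5×29.5 cube at (-0.5, 15) misses the remaining region (no effect) — area = 204.35 mm². Checking containment: the cross-section at z = 12.6 is a subset of the cross-section at z = 12.36.

entirely on top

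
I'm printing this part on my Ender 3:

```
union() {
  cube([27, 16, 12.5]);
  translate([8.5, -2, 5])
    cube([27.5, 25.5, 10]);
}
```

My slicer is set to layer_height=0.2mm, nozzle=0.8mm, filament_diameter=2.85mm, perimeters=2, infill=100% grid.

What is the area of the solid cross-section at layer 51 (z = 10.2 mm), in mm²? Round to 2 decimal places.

837.25 mm²

At z = 10.2 mm: the cube (footprint 27×16) is included at this height (area 432.00 mm²); the cube at (8.5, -2) is present — its section is the full 27.5×25.5 rectangle (area 701.25 mm²); Taking the union: the regions partially overlap — summed areas 1133.25 mm² minus the doubly-counted overlap 296.00 mm² gives 837.25 mm² — area = 837.25 mm². Overall, the cross-section is a single solid region. Net area = 837.25 mm².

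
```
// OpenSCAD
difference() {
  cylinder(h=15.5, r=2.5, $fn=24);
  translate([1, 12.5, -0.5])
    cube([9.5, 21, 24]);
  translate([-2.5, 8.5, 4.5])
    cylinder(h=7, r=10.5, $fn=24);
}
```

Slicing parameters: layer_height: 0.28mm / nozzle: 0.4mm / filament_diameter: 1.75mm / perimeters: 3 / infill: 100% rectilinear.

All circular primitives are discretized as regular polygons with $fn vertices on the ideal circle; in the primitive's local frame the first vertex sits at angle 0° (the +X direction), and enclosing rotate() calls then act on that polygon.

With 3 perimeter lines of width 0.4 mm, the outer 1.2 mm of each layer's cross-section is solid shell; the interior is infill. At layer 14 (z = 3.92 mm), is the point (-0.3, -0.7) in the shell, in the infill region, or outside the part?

At z = 3.92 mm: the cylinder: section is a regular 24-gon, circumradius r=2.5; the cube at (1, 12.5) is present — its section is the full 9.5×21 rectangle; the cylinder at (-2.5, 8.5) is not intersected at this z (z outside [4.5, 11.5]); Taking the first minus the rest: starting from the r=2.5 cylinder, the 9.5×21 cube at (1, 12.5) misses the remaining region (no effect) — 1 connected region. Overall, the cross-section is a single solid region. The nearest boundary edge runs (-0.65, -2.41)→(-1.25, -2.17); distance from the point to it = 1.72 mm. The point is inside the cross-section and 1.72 mm from the nearest boundary — more than the 1.2 mm shell width (3 × 0.4), so it's in the infill interior.

infill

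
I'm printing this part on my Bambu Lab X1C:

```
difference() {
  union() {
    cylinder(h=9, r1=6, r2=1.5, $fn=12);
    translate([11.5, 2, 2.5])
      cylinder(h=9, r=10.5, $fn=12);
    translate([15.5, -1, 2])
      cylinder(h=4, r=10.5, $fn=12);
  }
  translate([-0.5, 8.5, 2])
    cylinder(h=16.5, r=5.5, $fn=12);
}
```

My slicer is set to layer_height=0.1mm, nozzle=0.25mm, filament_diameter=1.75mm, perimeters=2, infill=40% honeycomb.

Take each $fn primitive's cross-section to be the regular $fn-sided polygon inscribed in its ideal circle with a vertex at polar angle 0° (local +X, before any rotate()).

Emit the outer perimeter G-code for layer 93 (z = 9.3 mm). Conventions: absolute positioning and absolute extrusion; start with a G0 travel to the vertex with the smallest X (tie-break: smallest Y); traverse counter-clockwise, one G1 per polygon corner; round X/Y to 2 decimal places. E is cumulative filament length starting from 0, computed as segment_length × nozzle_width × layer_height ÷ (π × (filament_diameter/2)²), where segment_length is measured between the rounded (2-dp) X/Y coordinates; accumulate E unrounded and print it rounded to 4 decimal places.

G0 X1.00 Y2.00 Z9.30
G1 X2.41 Y-3.25 E0.0565
G1 X6.25 Y-7.09 E0.1129
G1 X11.50 Y-8.50 E0.1694
G1 X16.75 Y-7.09 E0.2259
G1 X20.59 Y-3.25 E0.2824
G1 X22.00 Y2.00 E0.3389
G1 X20.59 Y7.25 E0.3954
G1 X16.75 Y11.09 E0.4518
G1 X11.50 Y12.50 E0.5083
G1 X6.25 Y11.09 E0.5648
G1 X4.72 Y9.56 E0.5873
G1 X5.00 Y8.50 E0.5987
G1 X4.26 Y5.75 E0.6283
G1 X2.25 Y3.74 E0.6579
G1 X1.40 Y3.51 E0.6670
G1 X1.00 Y2.00 E0.6833

At z = 9.3 mm: the cone is not intersected at this z (z outside [0, 9]); the r=10.5 cylinder at (11.5, 2) contributes a regular 12-gon of circumradius 10.5; the cylinder at (15.5, -1) is not intersected at this z (z outside [2, 6]); Merging all regions: only the r=10.5 cylinder at (11.5, 2) is present, so the union is just that shape — 1 connected region; the cylinder at (-0.5, 8.5): section is a regular 12-gon, circumradius r=5.5; Taking the first minus the rest: starting from that combined region, the r=5.5 cylinder at (-0.5, 8.5) partially overlaps it — only the 9.50 mm² overlap (of its 90.75 mm²) is removed, clipping the outline — 1 connected region. The outline is a single polygon with 16 vertices. Extrusion per mm of travel: 0.25 × 0.1 / (π × 0.875²) = 0.010394. Accumulating E over each segment gives final E = 0.6833.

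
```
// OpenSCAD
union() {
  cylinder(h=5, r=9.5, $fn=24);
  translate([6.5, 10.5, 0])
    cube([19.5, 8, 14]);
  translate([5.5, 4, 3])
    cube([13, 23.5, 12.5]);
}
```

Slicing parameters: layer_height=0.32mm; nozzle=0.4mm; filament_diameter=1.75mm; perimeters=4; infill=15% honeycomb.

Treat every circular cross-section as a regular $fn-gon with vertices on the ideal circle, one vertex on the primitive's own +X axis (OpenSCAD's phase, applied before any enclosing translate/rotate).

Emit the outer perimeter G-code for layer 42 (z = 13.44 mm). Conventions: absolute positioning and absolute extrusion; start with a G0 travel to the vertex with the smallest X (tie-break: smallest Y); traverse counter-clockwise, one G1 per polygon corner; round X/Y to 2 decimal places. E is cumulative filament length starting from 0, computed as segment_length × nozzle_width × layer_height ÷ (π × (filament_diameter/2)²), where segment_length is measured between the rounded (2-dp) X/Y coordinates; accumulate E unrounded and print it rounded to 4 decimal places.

At z = 13.44 mm: the cylinder does not reach this height (z outside [0, 5]); the cube at (6.5, 10.5) (footprint 19.5×8) is included at this height; the cube at (5.5, 4) is present — its section is the full 13×23.5 rectangle; Merging all regions: the regions partially overlap (shared area 96.00 mm²), so overlapping operands fuse into one piece — 1 connected region. The outline is a single polygon with 8 vertices. Extrusion per mm of travel: 0.4 × 0.32 / (π × 0.875²) = 0.053216. Accumulating E over each segment gives final E = 4.6830.

G0 X5.50 Y4.00 Z13.44
G1 X18.50 Y4.00 E0.6918
G1 X18.50 Y10.50 E1.0377
G1 X26.00 Y10.50 E1.4368
G1 X26.00 Y18.50 E1.8626
G1 X18.50 Y18.50 E2.2617
G1 X18.50 Y27.50 E2.7406
G1 X5.50 Y27.50 E3.4324
G1 X5.50 Y4.00 E4.6830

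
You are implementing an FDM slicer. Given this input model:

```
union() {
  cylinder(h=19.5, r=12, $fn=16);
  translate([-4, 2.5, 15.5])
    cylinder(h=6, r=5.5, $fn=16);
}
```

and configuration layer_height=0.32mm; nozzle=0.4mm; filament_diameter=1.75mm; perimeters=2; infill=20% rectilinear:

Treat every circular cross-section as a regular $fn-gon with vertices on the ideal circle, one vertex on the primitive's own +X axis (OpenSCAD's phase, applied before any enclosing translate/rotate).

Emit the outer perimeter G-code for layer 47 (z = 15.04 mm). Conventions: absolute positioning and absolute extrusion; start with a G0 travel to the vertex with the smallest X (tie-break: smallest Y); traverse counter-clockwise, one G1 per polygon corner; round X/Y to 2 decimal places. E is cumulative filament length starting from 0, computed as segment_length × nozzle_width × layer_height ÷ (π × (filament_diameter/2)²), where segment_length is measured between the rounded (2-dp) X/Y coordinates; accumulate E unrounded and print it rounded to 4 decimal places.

G0 X-12.00 Y0.00 Z15.04
G1 X-11.09 Y-4.59 E0.2490
G1 X-8.49 Y-8.49 E0.4985
G1 X-4.59 Y-11.09 E0.7479
G1 X0.00 Y-12.00 E0.9969
G1 X4.59 Y-11.09 E1.2459
G1 X8.49 Y-8.49 E1.4954
G1 X11.09 Y-4.59 E1.7448
G1 X12.00 Y0.00 E1.9938
G1 X11.09 Y4.59 E2.2428
G1 X8.49 Y8.49 E2.4923
G1 X4.59 Y11.09 E2.7417
G1 X0.00 Y12.00 E2.9907
G1 X-4.59 Y11.09 E3.2397
G1 X-8.49 Y8.49 E3.4892
G1 X-11.09 Y4.59 E3.7386
G1 X-12.00 Y0.00 E3.9876

At z = 15.04 mm: the cylinder: section is a regular 16-gon, circumradius r=12; the cylinder at (-4, 2.5) does not reach this height (z outside [15.5, 21.5]); Combining (union): only the r=12 cylinder is present, so the union is just that shape — 1 connected region. The outline is a single polygon with 16 vertices. Extrusion per mm of travel: 0.4 × 0.32 / (π × 0.875²) = 0.053216. Accumulating E over each segment gives final E = 3.9876.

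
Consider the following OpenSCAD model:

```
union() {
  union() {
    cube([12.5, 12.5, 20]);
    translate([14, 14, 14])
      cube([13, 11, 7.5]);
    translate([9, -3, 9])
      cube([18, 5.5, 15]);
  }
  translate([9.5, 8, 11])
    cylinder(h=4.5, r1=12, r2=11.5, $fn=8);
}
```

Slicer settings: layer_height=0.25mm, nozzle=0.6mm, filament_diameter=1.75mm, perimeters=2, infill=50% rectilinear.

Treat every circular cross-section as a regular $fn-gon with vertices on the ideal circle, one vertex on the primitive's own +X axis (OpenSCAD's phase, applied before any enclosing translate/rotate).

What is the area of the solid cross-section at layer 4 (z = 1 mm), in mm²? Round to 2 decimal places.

At z = 1 mm: the cube is present — its section is the full 12.5×12.5 rectangle (area 156.25 mm²); the cube at (14, 14) does not reach this height (z outside [14, 21.5]); the cube at (9, -3) is not intersected at this z (z outside [9, 24]); Merging all regions: only the 12.5×12.5 cube is present, so the union is just that shape — area = 156.25 mm²; the cone at (9.5, 8) is absent (z outside [11, 15.5]); Combining (union): only the result so far is present, so the union is just that shape — area = 156.25 mm². Overall, the cross-section is a single solid region. Net area = 156.25 mm².

156.25 mm²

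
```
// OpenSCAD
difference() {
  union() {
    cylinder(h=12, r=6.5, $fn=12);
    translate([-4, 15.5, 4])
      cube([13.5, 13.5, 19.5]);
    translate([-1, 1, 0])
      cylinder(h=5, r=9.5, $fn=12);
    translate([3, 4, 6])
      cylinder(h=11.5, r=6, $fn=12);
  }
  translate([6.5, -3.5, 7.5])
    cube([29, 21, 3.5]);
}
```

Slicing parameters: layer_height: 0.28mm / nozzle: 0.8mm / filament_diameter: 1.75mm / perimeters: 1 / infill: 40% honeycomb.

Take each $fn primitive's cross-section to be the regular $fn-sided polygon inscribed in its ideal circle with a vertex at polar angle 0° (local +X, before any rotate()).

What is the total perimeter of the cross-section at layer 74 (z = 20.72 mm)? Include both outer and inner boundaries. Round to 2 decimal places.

54.00 mm

At z = 20.72 mm: the cylinder is not intersected at this z (z outside [0, 12]); the 13.5×13.5 cube at (-4, 15.5) contributes its full rectangle (perimeter 54.00 mm); the cylinder at (-1, 1) does not reach this height (z outside [0, 5]); the cylinder at (3, 4) does not reach this height (z outside [6, 17.5]); Combining (union): only the 13.5×13.5 cube at (-4, 15.5) is present, so the union is just that shape — boundary = 54.00 mm; the cube at (6.5, -3.5) is absent (z outside [7.5, 11]); After the difference (first − rest): none of the subtracted shapes is present at this height, so that combined region is unchanged — boundary = 54.00 mm. Overall, the cross-section is a single solid region. Total boundary length (outer) = 54.00 mm.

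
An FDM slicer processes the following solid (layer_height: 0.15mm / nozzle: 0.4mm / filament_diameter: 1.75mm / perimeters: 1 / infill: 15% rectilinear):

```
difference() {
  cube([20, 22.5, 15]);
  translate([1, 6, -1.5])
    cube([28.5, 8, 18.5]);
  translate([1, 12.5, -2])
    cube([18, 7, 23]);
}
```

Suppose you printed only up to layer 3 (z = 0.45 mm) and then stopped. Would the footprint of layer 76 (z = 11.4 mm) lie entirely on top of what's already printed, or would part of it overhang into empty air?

entirely on top

Compare the two slices. At z = 0.45: the cube is present — its section is the full 20×22.5 rectangle (area 450.00 mm²); the 28.5×8 cube at (1, 6) contributes its full rectangle (area 228.00 mm²); the cube at (1, 12.5) (footprint 18×7) is included at this height (area 126.00 mm²); Subtracting the remaining from the first: starting from the 20×22.5 cube (450.00 mm²), the 28.5×8 cube at (1, 6) partially overlaps it — only the 152.00 mm² overlap (of its 228.00 mm²) is removed, clipping the outline; the 18×7 cube at (1, 12.5) partially overlaps it — only the 99.00 mm² overlap (of its 126.00 mm²) is removed, clipping the outline — area = 199.00 mm². At z = 11.4: the cube is present — its section is the full 20×22.5 rectangle (area 450.00 mm²); the 28.5×8 cube at (1, 6) contributes its full rectangle (area 228.00 mm²); the cube at (1, 12.5) is present — its section is the full 18×7 rectangle (area 126.00 mm²); Subtracting the remaining from the first: starting from the 20×22.5 cube (450.00 mm²), the 28.5×8 cube at (1, 6) partially overlaps it — only the 152.00 mm² overlap (of its 228.00 mm²) is removed, clipping the outline; the 18×7 cube at (1, 12.5) partially overlaps it — only the 99.00 mm² overlap (of its 126.00 mm²) is removed, clipping the outline — area = 199.00 mm². Checking containment: the cross-section at z = 11.4 is a subset of the cross-section at z = 0.45.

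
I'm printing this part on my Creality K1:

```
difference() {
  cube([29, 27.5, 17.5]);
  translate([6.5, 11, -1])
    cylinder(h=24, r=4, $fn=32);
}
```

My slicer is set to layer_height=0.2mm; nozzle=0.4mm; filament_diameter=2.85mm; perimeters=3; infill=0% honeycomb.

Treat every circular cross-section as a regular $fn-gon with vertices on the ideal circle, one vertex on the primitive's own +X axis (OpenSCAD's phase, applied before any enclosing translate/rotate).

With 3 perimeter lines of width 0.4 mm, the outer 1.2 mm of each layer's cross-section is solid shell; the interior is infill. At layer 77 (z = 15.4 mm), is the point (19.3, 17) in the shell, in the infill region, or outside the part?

infill

At z = 15.4 mm: the 29×27.5 cube contributes its full rectangle; the cylinder at (6.5, 11): section is a regular 32-gon, circumradius r=4; After the difference (first − rest): starting from the 29×27.5 cube, the r=4 cylinder at (6.5, 11) lies wholly inside it (removes its full 49.94 mm² and its 25.09 mm outline becomes a hole wall) — 1 connected region with 1 hole. Overall, the cross-section is one region with 1 hole. The nearest boundary edge runs (29.00, 27.50)→(29.00, 0.00); distance from the point to it = 9.70 mm. The point is inside the cross-section and 9.70 mm from the nearest boundary — more than the 1.2 mm shell width (3 × 0.4), so it's in the infill interior.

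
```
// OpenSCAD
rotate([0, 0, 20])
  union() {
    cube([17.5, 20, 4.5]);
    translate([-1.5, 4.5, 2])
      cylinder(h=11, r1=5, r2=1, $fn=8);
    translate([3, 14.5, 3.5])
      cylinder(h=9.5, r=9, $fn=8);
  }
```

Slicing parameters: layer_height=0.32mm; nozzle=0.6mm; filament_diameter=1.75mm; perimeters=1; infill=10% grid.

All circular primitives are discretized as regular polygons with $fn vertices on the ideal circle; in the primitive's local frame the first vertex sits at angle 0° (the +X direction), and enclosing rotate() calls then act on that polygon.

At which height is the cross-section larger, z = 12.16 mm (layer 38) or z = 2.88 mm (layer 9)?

Layer 38 (z = 12.16): the cube is absent (z outside [0, 4.5]); the cone at (-1.5, 4.5) contributes a regular 8-gon of circumradius 1.305 (interpolated between r1=5 and r2=1 at t=0.924) (area = (8/2)·1.305²·sin(360°/8) = 4.82 mm²); the r=9 cylinder at (3, 14.5) contributes a regular 8-gon of circumradius 9 (area = (8/2)·9.000²·sin(360°/8) = 229.10 mm²); Merging all regions: the 2 present regions are separate (no shared area or edge), so areas and boundary lengths simply add and each stays a separate island — area = 233.92 mm²; (rotated 20° about Z; rotation is an isometry so areas/perimeters/island counts are preserved). So its area = 233.92 mm². Layer 9 (z = 2.88): the 17.5×20 cube contributes its full rectangle (area 350.00 mm²); the cone at (-1.5, 4.5) (r1=5→r2=1) has section circumradius 4.680 here — a regular 8-gon (area = (8/2)·4.680²·sin(360°/8) = 61.95 mm²); the cylinder at (3, 14.5) is not intersected at this z (z outside [3.5, 13]); Merging all regions: the regions partially overlap — summed areas 411.95 mm² minus the doubly-counted overlap 17.87 mm² gives 394.08 mm² — area = 394.08 mm²; (whole slice rotated 20° about Z — lengths, areas and connectivity unchanged). So its area = 394.08 mm². Layer 9 is larger (394.08 vs 233.92 mm²).

layer 9 (z = 2.88 mm)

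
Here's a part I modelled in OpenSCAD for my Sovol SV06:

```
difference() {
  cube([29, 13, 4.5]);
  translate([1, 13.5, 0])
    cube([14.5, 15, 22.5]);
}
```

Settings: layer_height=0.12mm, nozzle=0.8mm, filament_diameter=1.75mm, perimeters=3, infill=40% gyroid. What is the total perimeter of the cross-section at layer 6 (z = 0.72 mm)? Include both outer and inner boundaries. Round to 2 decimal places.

84.00 mm

At z = 0.72 mm: the cube is present — its section is the full 29×13 rectangle (perimeter 84.00 mm); the cube at (1, 13.5) (footprint 14.5×15) is included at this height (perimeter 59.00 mm); After the difference (first − rest): starting from the 29×13 cube, the 14.5×15 cube at (1, 13.5) misses the remaining region (no effect) — boundary = 84.00 mm. Overall, the cross-section is a single solid region. Total boundary length (outer) = 84.00 mm.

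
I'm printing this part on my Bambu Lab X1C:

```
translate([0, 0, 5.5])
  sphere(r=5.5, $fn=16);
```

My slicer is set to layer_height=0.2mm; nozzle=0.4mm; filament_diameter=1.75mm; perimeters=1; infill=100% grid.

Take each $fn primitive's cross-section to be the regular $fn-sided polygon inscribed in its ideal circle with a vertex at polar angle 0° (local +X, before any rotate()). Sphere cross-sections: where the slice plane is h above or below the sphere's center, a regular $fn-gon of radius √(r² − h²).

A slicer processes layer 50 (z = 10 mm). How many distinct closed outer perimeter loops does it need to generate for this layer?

1

At z = 10 mm: the r=5.5 sphere slices to a regular 16-gon of circumradius 3.162 (√(r²−h²) with h=4.5 from center). The result has 1 disconnected region.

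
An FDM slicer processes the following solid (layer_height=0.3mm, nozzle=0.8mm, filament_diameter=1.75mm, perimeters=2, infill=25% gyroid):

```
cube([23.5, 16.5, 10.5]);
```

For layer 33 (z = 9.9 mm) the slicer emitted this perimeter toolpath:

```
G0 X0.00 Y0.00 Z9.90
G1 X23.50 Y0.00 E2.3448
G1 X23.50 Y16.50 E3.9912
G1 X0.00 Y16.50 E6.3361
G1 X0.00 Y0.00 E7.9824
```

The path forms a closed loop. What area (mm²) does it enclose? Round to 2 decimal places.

Apply the shoelace formula to the sequence of (X, Y) vertices; enclosed area = 387.75 mm².

387.75 mm²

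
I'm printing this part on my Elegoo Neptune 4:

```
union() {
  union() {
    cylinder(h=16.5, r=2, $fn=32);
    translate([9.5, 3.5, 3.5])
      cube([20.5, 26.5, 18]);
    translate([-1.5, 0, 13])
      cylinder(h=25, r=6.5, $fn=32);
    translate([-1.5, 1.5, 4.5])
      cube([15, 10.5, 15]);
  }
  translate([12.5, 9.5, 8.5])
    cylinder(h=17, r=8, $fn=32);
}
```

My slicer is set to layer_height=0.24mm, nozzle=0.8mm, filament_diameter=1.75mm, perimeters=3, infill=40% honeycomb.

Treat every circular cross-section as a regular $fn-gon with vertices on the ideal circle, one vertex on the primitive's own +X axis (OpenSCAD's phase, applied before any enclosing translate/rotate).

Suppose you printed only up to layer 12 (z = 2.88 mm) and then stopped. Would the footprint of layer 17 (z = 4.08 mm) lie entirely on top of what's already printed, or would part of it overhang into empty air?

Compare the two slices. At z = 2.88: the r=2 cylinder gives a regular 32-gon of circumradius 2 (constant along its height) (area = (32/2)·2.000²·sin(360°/32) = 12.49 mm²); the cube at (9.5, 3.5) does not reach this height (z outside [3.5, 21.5]); the cylinder at (-1.5, 0) does not reach this height (z outside [13, 38]); the cube at (-1.5, 1.5) is not intersected at this z (z outside [4.5, 19.5]); Combining (union): only the r=2 cylinder is present, so the union is just that shape — area = 12.49 mm²; the cylinder at (12.5, 9.5) is not intersected at this z (z outside [8.5, 25.5]); Taking the union: only the result so far is present, so the union is just that shape — area = 12.49 mm². At z = 4.08: the cylinder: section is a regular 32-gon, circumradius r=2 (area = (32/2)·2.000²·sin(360°/32) = 12.49 mm²); the 20.5×26.5 cube at (9.5, 3.5) contributes its full rectangle (area 543.25 mm²); the cylinder at (-1.5, 0) is absent (z outside [13, 38]); the cube at (-1.5, 1.5) is not intersected at this z (z outside [4.5, 19.5]); Taking the union: the 2 present regions are separate (no shared area or edge), so areas and boundary lengths simply add and each stays a separate island — area = 555.74 mm²; the cylinder at (12.5, 9.5) is absent (z outside [8.5, 25.5]); Combining (union): only the result so far is present, so the union is just that shape — area = 555.74 mm². Checking containment: at z = 4.08 the cross-section extends beyond the z = 2.88 cross-section by about 543.25 mm².

part overhangs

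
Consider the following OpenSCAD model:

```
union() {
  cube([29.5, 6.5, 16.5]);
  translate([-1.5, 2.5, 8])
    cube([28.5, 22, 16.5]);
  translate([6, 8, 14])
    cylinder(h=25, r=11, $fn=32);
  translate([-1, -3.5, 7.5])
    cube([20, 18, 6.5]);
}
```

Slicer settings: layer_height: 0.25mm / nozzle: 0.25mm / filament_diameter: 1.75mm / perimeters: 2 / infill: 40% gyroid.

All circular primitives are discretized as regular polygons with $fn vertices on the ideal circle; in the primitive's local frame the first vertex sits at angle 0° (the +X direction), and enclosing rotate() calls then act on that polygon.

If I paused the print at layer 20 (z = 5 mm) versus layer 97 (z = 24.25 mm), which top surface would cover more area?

Layer 20 (z = 5): the cube is present — its section is the full 29.5×6.5 rectangle (area 191.75 mm²); the cube at (-1.5, 2.5) is absent (z outside [8, 24.5]); the cylinder at (6, 8) is absent (z outside [14, 39]); the cube at (-1, -3.5) is absent (z outside [7.5, 14]); Merging all regions: only the 29.5×6.5 cube is present, so the union is just that shape — area = 191.75 mm². So its area = 191.75 mm². Layer 97 (z = 24.25): the cube does not reach this height (z outside [0, 16.5]); the cube at (-1.5, 2.5) (footprint 28.5×22) is included at this height (area 627.00 mm²); the r=11 cylinder at (6, 8) contributes a regular 32-gon of circumradius 11 (area = (32/2)·11.000²·sin(360°/32) = 377.69 mm²); the cube at (-1, -3.5) is not intersected at this z (z outside [7.5, 14]); Taking the union: the regions partially overlap — summed areas 1004.69 mm² minus the doubly-counted overlap 268.61 mm² gives 736.09 mm² — area = 736.09 mm². So its area = 736.09 mm². Layer 97 is larger (736.09 vs 191.75 mm²).

layer 97 (z = 24.25 mm)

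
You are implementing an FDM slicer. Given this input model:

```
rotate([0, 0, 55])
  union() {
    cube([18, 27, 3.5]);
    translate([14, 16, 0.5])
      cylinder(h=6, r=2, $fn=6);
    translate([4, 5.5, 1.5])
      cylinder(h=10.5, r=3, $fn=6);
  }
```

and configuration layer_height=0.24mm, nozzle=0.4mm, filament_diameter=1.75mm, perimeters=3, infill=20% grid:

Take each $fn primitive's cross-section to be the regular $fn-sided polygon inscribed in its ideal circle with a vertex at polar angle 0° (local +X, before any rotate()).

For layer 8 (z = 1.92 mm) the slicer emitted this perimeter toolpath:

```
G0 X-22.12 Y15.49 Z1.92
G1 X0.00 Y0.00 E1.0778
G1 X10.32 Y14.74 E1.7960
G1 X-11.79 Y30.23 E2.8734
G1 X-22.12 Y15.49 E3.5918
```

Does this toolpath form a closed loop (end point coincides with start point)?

Start point (G0): (-22.12, 15.49). End point (last G1): the path returns to the start — closed.

yes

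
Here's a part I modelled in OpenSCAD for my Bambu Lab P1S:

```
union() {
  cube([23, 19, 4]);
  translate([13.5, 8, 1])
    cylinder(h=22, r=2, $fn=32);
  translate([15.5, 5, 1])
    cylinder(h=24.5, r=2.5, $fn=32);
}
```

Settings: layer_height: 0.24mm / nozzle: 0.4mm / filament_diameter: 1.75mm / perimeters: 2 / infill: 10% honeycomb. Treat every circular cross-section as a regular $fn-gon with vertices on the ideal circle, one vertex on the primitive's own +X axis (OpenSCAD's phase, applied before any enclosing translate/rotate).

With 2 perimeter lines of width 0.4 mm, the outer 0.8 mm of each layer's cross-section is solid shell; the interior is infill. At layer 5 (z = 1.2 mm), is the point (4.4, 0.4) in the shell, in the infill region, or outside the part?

At z = 1.2 mm: the cube is present — its section is the full 23×19 rectangle; the r=2 cylinder at (13.5, 8) contributes a regular 32-gon of circumradius 2; the r=2.5 cylinder at (15.5, 5) contributes a regular 32-gon of circumradius 2.5; Merging all regions: the regions partially overlap (shared area 31.99 mm²), so overlapping operands fuse into one piece — 1 connected region. Overall, the cross-section is a single solid region. The nearest boundary edge runs (23.00, 0.00)→(0.00, 0.00); distance from the point to it = 0.40 mm. The point is inside the cross-section, 0.40 mm from the nearest boundary — within the 0.8 mm shell band (2 × 0.4).

shell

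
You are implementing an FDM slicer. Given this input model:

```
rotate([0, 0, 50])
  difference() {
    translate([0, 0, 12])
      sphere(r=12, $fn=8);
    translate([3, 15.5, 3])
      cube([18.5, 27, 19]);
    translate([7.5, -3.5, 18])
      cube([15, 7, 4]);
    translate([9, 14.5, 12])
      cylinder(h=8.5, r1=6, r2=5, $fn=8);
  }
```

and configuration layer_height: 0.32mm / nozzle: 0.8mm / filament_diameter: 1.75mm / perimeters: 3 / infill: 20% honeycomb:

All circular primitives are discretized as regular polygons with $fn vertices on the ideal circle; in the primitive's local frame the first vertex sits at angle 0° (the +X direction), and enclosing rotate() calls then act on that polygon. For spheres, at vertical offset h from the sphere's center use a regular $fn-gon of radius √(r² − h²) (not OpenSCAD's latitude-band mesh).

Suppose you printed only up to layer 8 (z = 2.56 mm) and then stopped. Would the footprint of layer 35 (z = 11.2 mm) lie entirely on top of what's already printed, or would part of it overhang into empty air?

Compare the two slices. At z = 2.56: the r=12 sphere slices to a regular 8-gon of circumradius 7.409 (√(r²−h²) with h=9.44 from center) (area = (8/2)·7.409²·sin(360°/8) = 155.24 mm²); the cube at (3, 15.5) is absent (z outside [3, 22]); the cube at (7.5, -3.5) does not reach this height (z outside [18, 22]); the cone at (9, 14.5) is not intersected at this z (z outside [12, 20.5]); After the difference (first − rest): none of the subtracted shapes is present at this height, so the r=12 sphere is unchanged — area = 155.24 mm²; (rotated 50° about Z; rotation is an isometry so areas/perimeters/island counts are preserved). At z = 11.2: the r=12 sphere contributes a regular 8-gon of circumradius √(12²−0.8²) = 11.973 (area = (8/2)·11.973²·sin(360°/8) = 405.48 mm²); the 18.5×27 cube at (3, 15.5) contributes its full rectangle (area 499.50 mm²); the cube at (7.5, -3.5) is not intersected at this z (z outside [18, 22]); the cone at (9, 14.5) does not reach this height (z outside [12, 20.5]); After the difference (first − rest): starting from the r=12 sphere (405.48 mm²), the 18.5×27 cube at (3, 15.5) misses the remaining region (no effect) — area = 405.48 mm²; (rotated 50° about Z; rotation is an isometry so areas/perimeters/island counts are preserved). Checking containment: at z = 11.2 the cross-section extends beyond the z = 2.56 cross-section by about 250.24 mm².

part overhangs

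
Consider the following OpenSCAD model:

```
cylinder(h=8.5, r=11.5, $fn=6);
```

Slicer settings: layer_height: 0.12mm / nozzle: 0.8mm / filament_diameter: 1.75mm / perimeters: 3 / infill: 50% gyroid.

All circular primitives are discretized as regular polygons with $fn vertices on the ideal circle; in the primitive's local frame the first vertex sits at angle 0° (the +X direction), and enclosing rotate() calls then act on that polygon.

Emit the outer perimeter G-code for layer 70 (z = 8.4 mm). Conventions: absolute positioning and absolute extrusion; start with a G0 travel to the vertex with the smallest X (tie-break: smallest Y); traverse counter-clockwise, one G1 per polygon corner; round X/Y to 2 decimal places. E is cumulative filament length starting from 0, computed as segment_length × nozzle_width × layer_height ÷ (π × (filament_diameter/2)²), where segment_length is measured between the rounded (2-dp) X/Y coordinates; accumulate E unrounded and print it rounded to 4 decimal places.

G0 X-11.50 Y0.00 Z8.40
G1 X-5.75 Y-9.96 E0.4590
G1 X5.75 Y-9.96 E0.9180
G1 X11.50 Y0.00 E1.3770
G1 X5.75 Y9.96 E1.8360
G1 X-5.75 Y9.96 E2.2950
G1 X-11.50 Y0.00 E2.7540

At z = 8.4 mm: the r=11.5 cylinder gives a regular 6-gon of circumradius 11.5 (constant along its height). The outline is a single polygon with 6 vertices. Extrusion per mm of travel: 0.8 × 0.12 / (π × 0.875²) = 0.039912. Accumulating E over each segment gives final E = 2.7540.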